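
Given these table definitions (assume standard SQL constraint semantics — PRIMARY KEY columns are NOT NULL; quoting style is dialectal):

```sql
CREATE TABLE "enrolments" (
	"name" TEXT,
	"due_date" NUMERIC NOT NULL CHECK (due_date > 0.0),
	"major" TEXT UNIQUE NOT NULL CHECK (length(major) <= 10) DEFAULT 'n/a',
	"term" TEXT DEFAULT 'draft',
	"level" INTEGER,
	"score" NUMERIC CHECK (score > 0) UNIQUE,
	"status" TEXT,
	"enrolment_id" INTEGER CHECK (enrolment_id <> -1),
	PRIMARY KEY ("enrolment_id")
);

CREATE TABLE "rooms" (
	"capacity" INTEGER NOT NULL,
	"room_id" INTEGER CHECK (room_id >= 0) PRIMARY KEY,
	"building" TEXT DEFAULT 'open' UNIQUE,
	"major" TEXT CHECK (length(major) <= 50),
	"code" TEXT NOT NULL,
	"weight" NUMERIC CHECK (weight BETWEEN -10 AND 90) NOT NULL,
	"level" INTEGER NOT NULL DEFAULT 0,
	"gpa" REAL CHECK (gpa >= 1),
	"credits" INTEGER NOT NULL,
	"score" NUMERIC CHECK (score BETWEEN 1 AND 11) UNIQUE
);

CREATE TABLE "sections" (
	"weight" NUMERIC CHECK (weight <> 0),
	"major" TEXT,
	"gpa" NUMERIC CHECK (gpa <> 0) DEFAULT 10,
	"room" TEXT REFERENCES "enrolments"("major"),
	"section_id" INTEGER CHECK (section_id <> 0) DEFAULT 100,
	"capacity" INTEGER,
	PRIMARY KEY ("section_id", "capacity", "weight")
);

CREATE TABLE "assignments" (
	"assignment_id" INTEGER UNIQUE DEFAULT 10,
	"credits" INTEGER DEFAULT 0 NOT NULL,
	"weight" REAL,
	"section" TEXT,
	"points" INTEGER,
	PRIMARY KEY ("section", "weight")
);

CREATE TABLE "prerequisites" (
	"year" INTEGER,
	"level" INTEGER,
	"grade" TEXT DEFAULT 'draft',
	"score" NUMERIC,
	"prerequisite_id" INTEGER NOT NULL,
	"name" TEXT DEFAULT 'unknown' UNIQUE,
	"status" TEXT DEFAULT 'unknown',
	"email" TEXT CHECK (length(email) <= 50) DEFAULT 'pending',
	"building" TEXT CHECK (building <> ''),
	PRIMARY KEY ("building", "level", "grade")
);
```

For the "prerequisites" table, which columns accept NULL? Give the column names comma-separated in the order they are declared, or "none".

- year: no NOT NULL constraint applies → nullable.
- level: part of the PRIMARY KEY, which implies NOT NULL → not nullable.
- grade: part of the PRIMARY KEY, which implies NOT NULL → not nullable.
- score: no NOT NULL constraint applies → nullable.
- prerequisite_id: declared NOT NULL → not nullable.
- name: UNIQUE does not imply NOT NULL → nullable.
- status: DEFAULT only fills an omitted column; an explicit NULL is still allowed → nullable.
- email: CHECK does not forbid NULL (a CHECK constraint passes when its expression is NULL) → nullable.
- building: part of the PRIMARY KEY, which implies NOT NULL → not nullable.

year, score, name, status, email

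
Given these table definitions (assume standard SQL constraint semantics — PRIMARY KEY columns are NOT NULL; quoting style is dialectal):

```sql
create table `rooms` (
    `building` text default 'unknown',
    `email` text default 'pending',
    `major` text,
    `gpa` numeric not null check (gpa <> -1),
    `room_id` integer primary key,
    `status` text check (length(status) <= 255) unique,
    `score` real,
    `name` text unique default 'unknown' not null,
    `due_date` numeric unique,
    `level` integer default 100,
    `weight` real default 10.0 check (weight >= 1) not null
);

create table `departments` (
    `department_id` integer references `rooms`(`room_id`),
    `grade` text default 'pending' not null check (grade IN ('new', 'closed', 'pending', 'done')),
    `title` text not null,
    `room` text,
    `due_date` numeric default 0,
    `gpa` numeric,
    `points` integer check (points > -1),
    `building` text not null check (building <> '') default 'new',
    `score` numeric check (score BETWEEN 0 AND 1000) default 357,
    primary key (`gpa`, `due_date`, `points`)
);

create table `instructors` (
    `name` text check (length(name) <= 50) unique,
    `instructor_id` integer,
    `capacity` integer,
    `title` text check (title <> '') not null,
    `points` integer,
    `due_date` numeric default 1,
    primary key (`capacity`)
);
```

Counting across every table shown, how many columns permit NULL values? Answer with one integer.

14

rooms: 7 nullable (building, email, major, status, score, due_date, level — PK (room_id) and explicit NOT NULL columns excluded).
departments: 3 nullable (department_id, room, score — PK (gpa, due_date, points) and explicit NOT NULL columns excluded).
instructors: 4 nullable (name, instructor_id, points, due_date — PK (capacity) and explicit NOT NULL columns excluded).
Total: 7 + 3 + 4 = 14.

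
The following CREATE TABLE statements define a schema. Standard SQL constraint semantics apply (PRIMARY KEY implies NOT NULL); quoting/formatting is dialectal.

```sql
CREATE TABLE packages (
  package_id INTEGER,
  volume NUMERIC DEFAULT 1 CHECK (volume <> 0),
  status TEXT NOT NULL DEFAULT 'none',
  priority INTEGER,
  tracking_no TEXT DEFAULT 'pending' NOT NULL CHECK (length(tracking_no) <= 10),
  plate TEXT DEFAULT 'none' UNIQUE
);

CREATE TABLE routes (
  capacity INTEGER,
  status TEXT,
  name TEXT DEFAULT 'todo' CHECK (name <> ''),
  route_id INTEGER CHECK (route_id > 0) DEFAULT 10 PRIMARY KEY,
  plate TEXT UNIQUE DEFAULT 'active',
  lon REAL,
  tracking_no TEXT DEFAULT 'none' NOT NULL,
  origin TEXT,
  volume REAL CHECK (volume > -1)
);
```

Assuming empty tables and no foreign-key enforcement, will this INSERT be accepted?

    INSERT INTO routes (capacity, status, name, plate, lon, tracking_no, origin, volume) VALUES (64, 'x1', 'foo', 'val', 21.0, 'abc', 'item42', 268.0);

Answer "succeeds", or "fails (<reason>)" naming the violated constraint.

NOT NULL columns: route_id defaults to 10; tracking_no is supplied.
CHECK constraints: 'foo' satisfies (name <> ''); 268.0 satisfies (volume > -1).
No constraint is violated.

succeeds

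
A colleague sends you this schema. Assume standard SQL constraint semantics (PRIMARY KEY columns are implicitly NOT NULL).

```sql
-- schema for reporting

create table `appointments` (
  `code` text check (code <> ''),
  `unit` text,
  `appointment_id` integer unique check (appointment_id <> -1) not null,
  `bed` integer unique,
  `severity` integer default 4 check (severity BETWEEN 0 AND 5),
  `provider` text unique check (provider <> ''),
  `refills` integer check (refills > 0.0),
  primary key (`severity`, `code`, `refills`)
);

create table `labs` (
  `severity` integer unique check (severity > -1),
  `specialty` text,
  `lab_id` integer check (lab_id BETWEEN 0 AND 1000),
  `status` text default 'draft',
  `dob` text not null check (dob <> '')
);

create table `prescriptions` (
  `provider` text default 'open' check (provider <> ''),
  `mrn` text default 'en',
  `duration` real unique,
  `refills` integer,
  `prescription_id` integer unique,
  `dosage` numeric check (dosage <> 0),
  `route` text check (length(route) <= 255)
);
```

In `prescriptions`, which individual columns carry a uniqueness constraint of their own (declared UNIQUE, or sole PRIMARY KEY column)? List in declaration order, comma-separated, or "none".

- provider: no UNIQUE or single-column PK constraint.
- mrn: no UNIQUE or single-column PK constraint.
- duration: declared UNIQUE → unique.
- refills: no UNIQUE or single-column PK constraint.
- prescription_id: declared UNIQUE → unique.
- dosage: no UNIQUE or single-column PK constraint.
- route: no UNIQUE or single-column PK constraint.

duration, prescription_id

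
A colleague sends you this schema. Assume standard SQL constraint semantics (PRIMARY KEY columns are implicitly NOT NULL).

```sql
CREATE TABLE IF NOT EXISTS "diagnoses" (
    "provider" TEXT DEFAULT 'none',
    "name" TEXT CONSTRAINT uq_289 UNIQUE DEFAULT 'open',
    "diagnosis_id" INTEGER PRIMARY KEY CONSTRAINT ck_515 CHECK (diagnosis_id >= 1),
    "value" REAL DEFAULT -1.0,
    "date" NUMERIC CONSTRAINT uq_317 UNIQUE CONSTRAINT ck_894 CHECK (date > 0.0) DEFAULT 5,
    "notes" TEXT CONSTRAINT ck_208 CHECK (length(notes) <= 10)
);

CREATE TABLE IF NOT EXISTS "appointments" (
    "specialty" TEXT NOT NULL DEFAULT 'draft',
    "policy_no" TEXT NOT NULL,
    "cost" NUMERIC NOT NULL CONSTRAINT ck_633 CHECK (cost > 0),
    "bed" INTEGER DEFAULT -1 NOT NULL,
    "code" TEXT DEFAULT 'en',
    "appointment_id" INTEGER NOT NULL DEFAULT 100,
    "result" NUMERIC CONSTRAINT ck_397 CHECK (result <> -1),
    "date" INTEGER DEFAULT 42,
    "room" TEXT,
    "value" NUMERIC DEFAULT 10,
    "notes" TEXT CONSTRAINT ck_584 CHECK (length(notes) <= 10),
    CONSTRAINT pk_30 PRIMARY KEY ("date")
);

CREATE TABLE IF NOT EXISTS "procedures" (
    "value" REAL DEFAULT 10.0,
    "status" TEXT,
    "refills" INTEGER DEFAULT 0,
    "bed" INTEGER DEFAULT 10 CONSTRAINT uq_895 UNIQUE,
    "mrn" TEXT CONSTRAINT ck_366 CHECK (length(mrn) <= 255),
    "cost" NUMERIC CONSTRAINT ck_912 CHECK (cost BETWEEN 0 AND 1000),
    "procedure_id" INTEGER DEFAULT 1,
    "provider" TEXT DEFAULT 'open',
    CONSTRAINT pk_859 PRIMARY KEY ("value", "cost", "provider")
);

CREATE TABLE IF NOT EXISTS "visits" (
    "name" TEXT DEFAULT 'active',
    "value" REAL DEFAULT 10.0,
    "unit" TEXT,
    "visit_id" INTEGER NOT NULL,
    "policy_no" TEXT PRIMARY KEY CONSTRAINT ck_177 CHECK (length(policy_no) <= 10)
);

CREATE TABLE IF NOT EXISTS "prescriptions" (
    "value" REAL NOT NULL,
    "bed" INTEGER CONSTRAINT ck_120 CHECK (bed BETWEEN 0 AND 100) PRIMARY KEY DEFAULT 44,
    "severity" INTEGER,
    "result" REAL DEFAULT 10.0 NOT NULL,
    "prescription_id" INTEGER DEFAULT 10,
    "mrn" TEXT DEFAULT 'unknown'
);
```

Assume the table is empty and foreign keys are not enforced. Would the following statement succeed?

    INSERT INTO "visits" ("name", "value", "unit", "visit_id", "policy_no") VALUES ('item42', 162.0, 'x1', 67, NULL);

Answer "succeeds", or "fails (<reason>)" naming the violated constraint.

policy_no is explicitly set to NULL, but policy_no is part of the PRIMARY KEY (implied NOT NULL).

fails (NOT NULL on policy_no)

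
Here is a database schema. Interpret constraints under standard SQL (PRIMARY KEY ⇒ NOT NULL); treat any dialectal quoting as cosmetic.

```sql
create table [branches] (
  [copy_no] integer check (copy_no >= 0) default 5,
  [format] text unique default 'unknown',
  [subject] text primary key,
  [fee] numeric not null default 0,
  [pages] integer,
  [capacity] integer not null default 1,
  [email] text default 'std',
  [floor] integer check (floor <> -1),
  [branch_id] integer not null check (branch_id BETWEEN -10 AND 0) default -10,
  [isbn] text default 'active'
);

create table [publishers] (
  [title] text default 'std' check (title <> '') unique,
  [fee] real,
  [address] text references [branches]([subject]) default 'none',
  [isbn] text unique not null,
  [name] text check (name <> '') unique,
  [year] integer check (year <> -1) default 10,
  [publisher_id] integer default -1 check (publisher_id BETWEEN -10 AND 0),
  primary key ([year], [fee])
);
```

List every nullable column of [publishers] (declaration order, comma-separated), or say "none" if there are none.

- title: CHECK does not forbid NULL (a CHECK constraint passes when its expression is NULL) → nullable.
- fee: part of the PRIMARY KEY, which implies NOT NULL → not nullable.
- address: a foreign key column may be NULL unless separately constrained → nullable.
- isbn: declared NOT NULL → not nullable.
- name: CHECK does not forbid NULL (a CHECK constraint passes when its expression is NULL) → nullable.
- year: part of the PRIMARY KEY, which implies NOT NULL → not nullable.
- publisher_id: CHECK does not forbid NULL (a CHECK constraint passes when its expression is NULL) → nullable.

title, address, name, publisher_id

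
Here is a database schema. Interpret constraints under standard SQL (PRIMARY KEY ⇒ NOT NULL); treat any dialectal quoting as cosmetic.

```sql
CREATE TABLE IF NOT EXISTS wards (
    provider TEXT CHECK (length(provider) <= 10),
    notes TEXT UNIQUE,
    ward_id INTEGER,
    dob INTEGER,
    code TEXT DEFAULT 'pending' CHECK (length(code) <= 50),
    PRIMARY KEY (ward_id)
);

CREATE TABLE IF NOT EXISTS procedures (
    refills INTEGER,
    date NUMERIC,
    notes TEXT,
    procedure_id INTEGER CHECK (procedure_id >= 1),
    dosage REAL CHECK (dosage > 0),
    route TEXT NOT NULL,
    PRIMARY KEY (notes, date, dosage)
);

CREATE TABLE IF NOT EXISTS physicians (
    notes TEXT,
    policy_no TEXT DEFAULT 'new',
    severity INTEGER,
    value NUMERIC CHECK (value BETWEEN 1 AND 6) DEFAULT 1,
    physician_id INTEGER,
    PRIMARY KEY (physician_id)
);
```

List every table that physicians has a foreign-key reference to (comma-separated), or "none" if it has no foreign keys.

No column in physicians has a REFERENCES clause.

none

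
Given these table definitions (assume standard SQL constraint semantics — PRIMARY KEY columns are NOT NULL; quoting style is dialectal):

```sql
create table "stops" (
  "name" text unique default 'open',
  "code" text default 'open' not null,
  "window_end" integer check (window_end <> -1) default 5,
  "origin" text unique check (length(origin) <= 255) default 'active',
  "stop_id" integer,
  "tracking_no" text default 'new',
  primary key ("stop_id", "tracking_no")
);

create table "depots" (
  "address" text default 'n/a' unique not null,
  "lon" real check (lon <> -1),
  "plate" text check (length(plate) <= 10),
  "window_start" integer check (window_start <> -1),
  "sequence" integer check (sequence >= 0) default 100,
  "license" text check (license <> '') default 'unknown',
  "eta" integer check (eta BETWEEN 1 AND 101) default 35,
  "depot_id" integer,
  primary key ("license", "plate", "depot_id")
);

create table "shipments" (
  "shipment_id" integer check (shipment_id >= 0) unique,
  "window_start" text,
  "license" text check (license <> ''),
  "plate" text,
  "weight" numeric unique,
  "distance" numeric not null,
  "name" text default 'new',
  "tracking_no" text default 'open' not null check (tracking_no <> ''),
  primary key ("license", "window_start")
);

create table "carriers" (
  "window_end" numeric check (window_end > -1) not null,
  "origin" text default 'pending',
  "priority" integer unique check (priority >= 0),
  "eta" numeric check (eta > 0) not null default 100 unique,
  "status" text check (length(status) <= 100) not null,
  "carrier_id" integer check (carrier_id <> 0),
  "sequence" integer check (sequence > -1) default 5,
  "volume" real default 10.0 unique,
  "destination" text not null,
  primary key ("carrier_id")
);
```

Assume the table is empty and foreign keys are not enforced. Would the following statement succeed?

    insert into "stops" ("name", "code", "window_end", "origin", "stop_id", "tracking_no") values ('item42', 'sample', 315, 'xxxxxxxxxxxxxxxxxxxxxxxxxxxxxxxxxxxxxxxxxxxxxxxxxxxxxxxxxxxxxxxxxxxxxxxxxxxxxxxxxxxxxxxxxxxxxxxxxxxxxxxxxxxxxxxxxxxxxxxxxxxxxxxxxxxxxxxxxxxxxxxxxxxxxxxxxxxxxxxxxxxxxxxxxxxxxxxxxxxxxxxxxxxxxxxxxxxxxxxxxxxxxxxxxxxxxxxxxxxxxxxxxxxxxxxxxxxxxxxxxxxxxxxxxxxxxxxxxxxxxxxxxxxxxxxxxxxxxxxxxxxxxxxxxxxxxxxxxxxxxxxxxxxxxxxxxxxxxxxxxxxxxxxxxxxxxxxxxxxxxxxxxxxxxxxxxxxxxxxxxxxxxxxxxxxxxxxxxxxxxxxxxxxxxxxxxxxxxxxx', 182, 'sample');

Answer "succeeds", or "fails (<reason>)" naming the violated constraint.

The value 'xxxxxxxxxxxxxxxxxxxxxxxxxxxxxxxxxxxxxxxxxxxxxxxxxxxxxxxxxxxxxxxxxxxxxxxxxxxxxxxxxxxxxxxxxxxxxxxxxxxxxxxxxxxxxxxxxxxxxxxxxxxxxxxxxxxxxxxxxxxxxxxxxxxxxxxxxxxxxxxxxxxxxxxxxxxxxxxxxxxxxxxxxxxxxxxxxxxxxxxxxxxxxxxxxxxxxxxxxxxxxxxxxxxxxxxxxxxxxxxxxxxxxxxxxxxxxxxxxxxxxxxxxxxxxxxxxxxxxxxxxxxxxxxxxxxxxxxxxxxxxxxxxxxxxxxxxxxxxxxxxxxxxxxxxxxxxxxxxxxxxxxxxxxxxxxxxxxxxxxxxxxxxxxxxxxxxxxxxxxxxxxxxxxxxxxxxxxxxxxx' for origin violates CHECK (length(origin) <= 255).

fails (CHECK on origin)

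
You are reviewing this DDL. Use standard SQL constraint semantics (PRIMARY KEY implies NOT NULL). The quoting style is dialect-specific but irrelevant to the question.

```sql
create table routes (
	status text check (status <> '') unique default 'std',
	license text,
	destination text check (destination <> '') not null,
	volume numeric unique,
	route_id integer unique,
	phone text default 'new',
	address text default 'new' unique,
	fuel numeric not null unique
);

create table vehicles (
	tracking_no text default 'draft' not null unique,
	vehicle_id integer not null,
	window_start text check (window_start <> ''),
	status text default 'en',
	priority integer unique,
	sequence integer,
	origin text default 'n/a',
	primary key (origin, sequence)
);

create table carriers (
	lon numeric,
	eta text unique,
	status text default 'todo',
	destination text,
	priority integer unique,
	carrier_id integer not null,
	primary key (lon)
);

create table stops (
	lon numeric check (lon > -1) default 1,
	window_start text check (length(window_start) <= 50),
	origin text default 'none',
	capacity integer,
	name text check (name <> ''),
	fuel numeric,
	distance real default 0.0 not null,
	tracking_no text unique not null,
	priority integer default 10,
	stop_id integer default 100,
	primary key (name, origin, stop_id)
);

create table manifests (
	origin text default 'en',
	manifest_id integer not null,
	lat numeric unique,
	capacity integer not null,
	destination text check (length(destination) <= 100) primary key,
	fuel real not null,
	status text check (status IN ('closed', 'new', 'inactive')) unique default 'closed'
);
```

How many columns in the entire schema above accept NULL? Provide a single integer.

21

routes: 6 nullable (status, license, volume, route_id, phone, address — PK none and explicit NOT NULL columns excluded).
vehicles: 3 nullable (window_start, status, priority — PK (origin, sequence) and explicit NOT NULL columns excluded).
carriers: 4 nullable (eta, status, destination, priority — PK (lon) and explicit NOT NULL columns excluded).
stops: 5 nullable (lon, window_start, capacity, fuel, priority — PK (name, origin, stop_id) and explicit NOT NULL columns excluded).
manifests: 3 nullable (origin, lat, status — PK (destination) and explicit NOT NULL columns excluded).
Total: 6 + 3 + 4 + 5 + 3 = 21.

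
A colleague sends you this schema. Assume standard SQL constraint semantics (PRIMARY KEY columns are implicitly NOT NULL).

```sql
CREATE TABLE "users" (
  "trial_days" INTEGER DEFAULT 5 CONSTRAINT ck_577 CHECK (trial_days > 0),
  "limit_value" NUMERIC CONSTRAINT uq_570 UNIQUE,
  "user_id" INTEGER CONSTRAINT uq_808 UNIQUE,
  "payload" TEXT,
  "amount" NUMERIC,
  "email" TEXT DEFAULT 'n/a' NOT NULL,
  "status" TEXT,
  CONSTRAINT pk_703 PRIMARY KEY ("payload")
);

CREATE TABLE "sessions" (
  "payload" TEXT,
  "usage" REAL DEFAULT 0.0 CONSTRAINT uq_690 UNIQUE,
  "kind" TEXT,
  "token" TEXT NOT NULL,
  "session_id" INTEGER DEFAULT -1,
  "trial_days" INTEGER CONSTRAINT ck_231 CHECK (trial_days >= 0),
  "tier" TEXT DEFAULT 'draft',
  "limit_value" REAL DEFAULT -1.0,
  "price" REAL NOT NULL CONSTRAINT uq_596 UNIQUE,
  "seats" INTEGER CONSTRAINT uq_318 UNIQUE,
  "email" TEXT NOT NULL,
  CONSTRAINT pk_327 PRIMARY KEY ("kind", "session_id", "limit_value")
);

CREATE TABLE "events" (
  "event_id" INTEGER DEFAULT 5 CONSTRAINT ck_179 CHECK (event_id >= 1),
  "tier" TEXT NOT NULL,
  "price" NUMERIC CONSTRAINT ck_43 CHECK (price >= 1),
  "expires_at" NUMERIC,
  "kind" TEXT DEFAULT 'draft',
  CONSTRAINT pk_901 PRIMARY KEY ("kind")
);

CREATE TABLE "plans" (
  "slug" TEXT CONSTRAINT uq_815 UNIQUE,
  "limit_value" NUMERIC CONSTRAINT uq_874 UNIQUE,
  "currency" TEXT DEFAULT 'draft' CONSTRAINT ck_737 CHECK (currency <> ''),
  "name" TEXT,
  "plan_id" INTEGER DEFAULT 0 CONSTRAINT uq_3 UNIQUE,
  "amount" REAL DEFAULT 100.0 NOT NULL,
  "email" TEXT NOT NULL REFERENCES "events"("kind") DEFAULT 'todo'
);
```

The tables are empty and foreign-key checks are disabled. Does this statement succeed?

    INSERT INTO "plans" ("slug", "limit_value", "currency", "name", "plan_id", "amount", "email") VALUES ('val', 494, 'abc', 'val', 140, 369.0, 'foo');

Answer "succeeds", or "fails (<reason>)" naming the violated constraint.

succeeds

NOT NULL columns: amount is supplied; email is supplied.
CHECK constraints: 'abc' satisfies (currency <> '').
No constraint is violated.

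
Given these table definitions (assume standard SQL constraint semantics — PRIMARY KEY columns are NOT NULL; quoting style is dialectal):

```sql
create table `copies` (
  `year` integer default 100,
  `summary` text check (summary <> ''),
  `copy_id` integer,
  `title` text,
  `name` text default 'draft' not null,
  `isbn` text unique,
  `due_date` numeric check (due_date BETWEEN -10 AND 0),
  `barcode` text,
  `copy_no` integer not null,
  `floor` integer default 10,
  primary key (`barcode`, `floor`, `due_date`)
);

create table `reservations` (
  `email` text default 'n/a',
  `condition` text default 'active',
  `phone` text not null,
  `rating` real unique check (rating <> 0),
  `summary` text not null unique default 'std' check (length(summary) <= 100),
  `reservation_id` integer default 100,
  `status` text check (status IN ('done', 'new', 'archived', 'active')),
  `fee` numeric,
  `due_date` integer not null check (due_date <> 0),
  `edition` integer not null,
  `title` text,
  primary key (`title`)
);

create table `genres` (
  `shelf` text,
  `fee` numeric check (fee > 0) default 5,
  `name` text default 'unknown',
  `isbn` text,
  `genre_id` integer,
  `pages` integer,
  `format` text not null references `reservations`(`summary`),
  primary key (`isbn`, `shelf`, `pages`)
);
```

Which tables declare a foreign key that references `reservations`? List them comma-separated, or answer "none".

genres

- genres.format references reservations(summary).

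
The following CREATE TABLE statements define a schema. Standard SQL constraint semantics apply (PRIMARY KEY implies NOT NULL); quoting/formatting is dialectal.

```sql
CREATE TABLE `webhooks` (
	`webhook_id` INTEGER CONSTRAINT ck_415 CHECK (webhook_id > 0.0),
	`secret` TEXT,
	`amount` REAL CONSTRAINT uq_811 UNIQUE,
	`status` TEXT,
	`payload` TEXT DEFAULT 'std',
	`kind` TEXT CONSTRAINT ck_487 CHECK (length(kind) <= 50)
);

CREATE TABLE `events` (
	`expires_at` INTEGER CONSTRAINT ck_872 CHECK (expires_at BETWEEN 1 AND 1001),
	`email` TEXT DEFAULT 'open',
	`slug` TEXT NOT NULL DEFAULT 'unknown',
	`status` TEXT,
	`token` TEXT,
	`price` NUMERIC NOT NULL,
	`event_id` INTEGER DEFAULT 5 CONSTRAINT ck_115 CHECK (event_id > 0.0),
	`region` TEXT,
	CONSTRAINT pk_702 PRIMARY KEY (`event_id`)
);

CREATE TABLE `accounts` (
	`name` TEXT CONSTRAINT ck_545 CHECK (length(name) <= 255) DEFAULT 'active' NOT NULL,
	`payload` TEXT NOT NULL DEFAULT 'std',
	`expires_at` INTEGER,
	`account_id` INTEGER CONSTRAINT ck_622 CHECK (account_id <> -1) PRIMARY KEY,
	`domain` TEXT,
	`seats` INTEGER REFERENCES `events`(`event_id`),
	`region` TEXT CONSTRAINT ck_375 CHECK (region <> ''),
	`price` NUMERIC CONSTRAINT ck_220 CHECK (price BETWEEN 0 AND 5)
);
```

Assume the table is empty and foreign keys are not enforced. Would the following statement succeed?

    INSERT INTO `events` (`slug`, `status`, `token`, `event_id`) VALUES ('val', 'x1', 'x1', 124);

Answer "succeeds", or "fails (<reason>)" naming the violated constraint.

fails (NOT NULL on price)

price is omitted from the column list and has no DEFAULT, so it would receive NULL.
But price is declared NOT NULL.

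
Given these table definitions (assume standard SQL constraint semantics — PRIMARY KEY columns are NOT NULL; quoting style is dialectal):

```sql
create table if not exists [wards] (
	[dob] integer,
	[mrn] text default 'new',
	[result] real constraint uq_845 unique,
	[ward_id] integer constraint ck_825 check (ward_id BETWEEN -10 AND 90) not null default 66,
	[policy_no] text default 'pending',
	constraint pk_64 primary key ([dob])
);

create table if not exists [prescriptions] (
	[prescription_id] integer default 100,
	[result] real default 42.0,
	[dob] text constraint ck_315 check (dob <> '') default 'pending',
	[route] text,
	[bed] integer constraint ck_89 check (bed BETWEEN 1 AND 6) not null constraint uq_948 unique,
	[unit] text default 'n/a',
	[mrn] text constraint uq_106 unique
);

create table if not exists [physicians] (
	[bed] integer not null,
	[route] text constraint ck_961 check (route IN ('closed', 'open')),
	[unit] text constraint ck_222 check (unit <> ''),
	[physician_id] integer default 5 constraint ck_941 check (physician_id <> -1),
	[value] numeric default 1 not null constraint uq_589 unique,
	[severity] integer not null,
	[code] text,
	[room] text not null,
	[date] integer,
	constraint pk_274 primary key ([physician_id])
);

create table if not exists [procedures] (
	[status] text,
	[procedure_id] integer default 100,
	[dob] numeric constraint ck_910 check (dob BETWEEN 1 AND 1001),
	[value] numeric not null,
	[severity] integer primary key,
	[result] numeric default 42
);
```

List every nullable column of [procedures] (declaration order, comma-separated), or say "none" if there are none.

status, procedure_id, dob, result

- status: no NOT NULL constraint applies → nullable.
- procedure_id: DEFAULT only fills an omitted column; an explicit NULL is still allowed → nullable.
- dob: CHECK does not forbid NULL (a CHECK constraint passes when its expression is NULL) → nullable.
- value: declared NOT NULL → not nullable.
- severity: part of the PRIMARY KEY, which implies NOT NULL → not nullable.
- result: DEFAULT only fills an omitted column; an explicit NULL is still allowed → nullable.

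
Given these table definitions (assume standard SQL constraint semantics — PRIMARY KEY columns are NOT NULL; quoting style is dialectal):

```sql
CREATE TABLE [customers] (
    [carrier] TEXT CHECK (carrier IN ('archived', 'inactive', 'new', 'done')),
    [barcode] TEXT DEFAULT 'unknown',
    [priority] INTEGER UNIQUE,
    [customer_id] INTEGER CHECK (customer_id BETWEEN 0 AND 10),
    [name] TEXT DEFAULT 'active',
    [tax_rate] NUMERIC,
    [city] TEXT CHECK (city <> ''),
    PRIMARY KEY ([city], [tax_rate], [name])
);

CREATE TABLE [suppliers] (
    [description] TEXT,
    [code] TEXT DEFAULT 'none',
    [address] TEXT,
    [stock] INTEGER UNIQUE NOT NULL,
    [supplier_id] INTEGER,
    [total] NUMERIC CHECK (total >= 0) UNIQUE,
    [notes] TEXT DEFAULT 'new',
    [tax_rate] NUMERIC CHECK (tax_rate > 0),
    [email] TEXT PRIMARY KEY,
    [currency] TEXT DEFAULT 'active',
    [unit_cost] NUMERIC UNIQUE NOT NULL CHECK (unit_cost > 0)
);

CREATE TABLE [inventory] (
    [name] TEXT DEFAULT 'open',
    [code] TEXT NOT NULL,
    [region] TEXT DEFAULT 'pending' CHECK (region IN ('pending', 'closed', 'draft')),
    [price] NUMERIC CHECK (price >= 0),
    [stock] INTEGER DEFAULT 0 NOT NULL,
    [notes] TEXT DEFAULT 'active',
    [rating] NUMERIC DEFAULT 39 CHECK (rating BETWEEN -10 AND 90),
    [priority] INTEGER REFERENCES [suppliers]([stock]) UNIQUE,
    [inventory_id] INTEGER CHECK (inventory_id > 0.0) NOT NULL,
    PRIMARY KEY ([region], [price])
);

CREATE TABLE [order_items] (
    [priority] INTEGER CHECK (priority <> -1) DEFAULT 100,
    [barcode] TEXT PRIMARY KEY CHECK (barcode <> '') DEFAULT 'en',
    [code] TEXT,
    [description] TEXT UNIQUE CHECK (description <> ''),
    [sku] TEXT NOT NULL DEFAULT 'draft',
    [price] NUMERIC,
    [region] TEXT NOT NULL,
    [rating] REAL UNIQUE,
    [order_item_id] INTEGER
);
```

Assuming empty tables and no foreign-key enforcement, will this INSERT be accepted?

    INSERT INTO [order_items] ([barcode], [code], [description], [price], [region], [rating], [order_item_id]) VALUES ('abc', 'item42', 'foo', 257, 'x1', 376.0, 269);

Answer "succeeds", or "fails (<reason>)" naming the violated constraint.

succeeds

NOT NULL columns: barcode is supplied; region is supplied; sku defaults to 'draft'.
CHECK constraints: 'abc' satisfies (barcode <> ''); 'foo' satisfies (description <> '').
No constraint is violated.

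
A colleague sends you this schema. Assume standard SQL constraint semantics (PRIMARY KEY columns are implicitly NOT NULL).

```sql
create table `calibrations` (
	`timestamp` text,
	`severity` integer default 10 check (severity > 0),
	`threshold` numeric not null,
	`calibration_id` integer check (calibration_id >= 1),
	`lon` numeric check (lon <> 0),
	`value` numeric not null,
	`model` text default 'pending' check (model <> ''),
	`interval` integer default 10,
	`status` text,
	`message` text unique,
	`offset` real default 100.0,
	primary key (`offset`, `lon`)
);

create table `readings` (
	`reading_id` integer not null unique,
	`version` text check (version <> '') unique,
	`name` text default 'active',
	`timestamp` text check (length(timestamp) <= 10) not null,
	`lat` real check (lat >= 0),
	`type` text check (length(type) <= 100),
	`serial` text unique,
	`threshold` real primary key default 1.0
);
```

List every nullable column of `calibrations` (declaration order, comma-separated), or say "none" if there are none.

timestamp, severity, calibration_id, model, interval, status, message

- timestamp: no NOT NULL constraint applies → nullable.
- severity: CHECK does not forbid NULL (a CHECK constraint passes when its expression is NULL) → nullable.
- threshold: declared NOT NULL → not nullable.
- calibration_id: CHECK does not forbid NULL (a CHECK constraint passes when its expression is NULL) → nullable.
- lon: part of the PRIMARY KEY, which implies NOT NULL → not nullable.
- value: declared NOT NULL → not nullable.
- model: CHECK does not forbid NULL (a CHECK constraint passes when its expression is NULL) → nullable.
- interval: DEFAULT only fills an omitted column; an explicit NULL is still allowed → nullable.
- status: no NOT NULL constraint applies → nullable.
- message: UNIQUE does not imply NOT NULL → nullable.
- offset: part of the PRIMARY KEY, which implies NOT NULL → not nullable.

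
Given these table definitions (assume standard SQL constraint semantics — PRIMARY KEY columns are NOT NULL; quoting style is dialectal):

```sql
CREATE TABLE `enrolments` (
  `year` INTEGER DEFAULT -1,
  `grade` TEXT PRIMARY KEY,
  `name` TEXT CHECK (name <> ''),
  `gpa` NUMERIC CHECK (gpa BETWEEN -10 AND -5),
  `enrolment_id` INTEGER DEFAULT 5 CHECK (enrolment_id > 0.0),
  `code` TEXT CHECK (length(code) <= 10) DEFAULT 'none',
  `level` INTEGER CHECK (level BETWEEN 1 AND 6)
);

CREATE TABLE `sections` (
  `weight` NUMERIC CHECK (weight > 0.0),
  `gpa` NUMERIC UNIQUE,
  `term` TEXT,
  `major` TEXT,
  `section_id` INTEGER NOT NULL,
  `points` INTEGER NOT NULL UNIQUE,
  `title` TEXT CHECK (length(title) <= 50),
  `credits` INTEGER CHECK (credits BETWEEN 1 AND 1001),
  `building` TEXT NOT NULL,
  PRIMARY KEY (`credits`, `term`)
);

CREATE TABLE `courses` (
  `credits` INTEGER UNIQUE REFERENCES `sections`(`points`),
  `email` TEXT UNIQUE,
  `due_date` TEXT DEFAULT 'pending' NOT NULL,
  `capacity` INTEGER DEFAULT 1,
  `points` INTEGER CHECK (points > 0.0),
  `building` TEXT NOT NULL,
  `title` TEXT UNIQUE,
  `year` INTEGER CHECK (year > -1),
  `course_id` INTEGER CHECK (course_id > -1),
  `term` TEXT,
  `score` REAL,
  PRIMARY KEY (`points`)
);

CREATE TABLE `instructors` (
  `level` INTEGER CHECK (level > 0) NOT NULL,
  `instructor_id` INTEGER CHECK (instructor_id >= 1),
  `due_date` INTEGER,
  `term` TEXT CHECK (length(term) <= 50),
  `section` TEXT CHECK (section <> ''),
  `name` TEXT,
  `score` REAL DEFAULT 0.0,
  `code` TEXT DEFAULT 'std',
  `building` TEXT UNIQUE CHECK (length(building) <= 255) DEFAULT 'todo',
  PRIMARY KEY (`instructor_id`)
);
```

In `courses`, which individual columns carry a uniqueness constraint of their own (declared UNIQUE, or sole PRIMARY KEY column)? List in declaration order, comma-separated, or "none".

- credits: declared UNIQUE → unique.
- email: declared UNIQUE → unique.
- due_date: no UNIQUE or single-column PK constraint.
- capacity: no UNIQUE or single-column PK constraint.
- points: single-column PRIMARY KEY → unique.
- building: no UNIQUE or single-column PK constraint.
- title: declared UNIQUE → unique.
- year: no UNIQUE or single-column PK constraint.
- course_id: no UNIQUE or single-column PK constraint.
- term: no UNIQUE or single-column PK constraint.
- score: no UNIQUE or single-column PK constraint.

credits, email, points, title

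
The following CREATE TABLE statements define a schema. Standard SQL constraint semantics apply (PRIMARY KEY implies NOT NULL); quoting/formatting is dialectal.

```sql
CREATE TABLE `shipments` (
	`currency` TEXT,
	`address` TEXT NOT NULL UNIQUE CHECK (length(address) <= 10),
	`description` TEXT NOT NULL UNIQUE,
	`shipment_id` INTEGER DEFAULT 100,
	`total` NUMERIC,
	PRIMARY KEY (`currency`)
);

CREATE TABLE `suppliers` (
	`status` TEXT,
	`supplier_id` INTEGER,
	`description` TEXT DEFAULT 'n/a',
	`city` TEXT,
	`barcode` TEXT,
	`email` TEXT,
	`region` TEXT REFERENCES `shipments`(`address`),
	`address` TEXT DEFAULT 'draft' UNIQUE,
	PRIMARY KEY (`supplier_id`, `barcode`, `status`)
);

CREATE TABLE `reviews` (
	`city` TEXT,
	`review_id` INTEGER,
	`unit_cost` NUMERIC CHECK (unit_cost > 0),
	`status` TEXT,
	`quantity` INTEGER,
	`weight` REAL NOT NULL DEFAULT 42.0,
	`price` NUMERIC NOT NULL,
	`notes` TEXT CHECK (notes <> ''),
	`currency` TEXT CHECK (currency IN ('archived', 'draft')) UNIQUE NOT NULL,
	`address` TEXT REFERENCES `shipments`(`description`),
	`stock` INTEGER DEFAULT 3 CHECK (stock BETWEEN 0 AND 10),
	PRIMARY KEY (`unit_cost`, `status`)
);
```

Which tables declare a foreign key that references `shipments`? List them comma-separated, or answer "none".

suppliers, reviews

- suppliers.region references shipments(address).
- reviews.address references shipments(description).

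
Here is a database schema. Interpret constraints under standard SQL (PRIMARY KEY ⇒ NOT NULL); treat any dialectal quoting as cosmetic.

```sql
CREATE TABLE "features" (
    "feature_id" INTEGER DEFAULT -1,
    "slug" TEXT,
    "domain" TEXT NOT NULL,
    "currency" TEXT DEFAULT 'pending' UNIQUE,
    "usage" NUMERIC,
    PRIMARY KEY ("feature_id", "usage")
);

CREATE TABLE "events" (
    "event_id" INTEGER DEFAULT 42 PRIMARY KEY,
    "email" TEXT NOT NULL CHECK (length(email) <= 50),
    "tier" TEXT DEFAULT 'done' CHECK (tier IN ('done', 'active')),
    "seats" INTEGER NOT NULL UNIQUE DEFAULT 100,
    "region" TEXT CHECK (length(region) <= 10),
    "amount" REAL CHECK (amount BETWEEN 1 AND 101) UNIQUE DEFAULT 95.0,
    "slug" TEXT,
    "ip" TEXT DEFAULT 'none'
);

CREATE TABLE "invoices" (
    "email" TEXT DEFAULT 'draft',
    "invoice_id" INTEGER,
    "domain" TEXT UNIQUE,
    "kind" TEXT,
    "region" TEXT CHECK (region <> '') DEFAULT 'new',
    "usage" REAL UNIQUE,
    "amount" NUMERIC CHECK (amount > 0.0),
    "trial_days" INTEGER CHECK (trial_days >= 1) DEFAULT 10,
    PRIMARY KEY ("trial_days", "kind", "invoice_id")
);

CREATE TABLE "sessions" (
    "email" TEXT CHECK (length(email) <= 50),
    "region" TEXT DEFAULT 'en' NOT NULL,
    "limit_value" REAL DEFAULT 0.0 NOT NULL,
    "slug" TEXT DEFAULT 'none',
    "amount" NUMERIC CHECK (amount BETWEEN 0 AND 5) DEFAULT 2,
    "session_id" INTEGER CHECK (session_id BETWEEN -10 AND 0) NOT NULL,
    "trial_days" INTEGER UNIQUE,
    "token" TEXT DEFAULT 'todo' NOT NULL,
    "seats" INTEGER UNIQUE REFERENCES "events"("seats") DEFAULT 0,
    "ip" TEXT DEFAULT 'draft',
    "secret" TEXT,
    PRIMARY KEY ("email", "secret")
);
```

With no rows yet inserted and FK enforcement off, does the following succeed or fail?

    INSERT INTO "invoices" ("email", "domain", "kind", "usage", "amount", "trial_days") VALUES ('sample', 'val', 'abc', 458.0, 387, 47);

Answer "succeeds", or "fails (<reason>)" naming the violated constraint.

fails (NOT NULL on invoice_id)

invoice_id is omitted from the column list and has no DEFAULT, so it would receive NULL.
But invoice_id is part of the PRIMARY KEY (implied NOT NULL).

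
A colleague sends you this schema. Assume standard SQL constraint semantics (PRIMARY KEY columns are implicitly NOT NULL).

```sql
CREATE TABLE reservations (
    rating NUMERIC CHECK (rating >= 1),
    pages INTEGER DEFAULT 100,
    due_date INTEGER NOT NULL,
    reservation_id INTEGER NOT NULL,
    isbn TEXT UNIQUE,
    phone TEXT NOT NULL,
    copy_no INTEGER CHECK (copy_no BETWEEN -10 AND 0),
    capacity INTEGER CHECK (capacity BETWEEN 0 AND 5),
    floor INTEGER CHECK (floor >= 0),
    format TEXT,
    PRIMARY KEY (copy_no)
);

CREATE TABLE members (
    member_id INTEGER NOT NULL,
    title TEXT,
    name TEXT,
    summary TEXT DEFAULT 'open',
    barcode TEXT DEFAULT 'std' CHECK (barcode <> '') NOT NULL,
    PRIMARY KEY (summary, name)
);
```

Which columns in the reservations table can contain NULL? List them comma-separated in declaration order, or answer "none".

rating, pages, isbn, capacity, floor, format

- rating: CHECK does not forbid NULL (a CHECK constraint passes when its expression is NULL) → nullable.
- pages: DEFAULT only fills an omitted column; an explicit NULL is still allowed → nullable.
- due_date: declared NOT NULL → not nullable.
- reservation_id: declared NOT NULL → not nullable.
- isbn: UNIQUE does not imply NOT NULL → nullable.
- phone: declared NOT NULL → not nullable.
- copy_no: part of the PRIMARY KEY, which implies NOT NULL → not nullable.
- capacity: CHECK does not forbid NULL (a CHECK constraint passes when its expression is NULL) → nullable.
- floor: CHECK does not forbid NULL (a CHECK constraint passes when its expression is NULL) → nullable.
- format: no NOT NULL constraint applies → nullable.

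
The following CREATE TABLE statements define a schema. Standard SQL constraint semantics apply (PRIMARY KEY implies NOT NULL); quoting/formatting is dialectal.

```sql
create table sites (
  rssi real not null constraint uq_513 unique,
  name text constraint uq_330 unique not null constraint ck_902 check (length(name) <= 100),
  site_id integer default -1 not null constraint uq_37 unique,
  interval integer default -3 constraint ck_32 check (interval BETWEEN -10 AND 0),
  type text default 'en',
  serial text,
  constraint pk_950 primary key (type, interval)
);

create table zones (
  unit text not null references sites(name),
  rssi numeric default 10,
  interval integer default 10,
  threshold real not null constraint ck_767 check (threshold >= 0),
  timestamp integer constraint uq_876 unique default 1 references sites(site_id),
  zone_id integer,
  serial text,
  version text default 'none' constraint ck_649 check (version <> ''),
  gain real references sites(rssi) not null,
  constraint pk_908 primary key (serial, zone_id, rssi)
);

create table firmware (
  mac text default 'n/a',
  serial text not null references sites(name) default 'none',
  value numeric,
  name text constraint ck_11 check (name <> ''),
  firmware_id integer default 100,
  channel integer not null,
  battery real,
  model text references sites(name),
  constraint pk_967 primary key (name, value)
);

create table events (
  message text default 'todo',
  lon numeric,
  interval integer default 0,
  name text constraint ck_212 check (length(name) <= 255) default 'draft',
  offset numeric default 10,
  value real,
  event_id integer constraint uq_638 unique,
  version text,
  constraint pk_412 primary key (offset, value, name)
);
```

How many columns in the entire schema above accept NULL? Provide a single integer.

sites: 1 nullable (serial — PK (type, interval) and explicit NOT NULL columns excluded).
zones: 3 nullable (interval, timestamp, version — PK (serial, zone_id, rssi) and explicit NOT NULL columns excluded).
firmware: 4 nullable (mac, firmware_id, battery, model — PK (name, value) and explicit NOT NULL columns excluded).
events: 5 nullable (message, lon, interval, event_id, version — PK (offset, value, name) and explicit NOT NULL columns excluded).
Total: 1 + 3 + 4 + 5 = 13.

13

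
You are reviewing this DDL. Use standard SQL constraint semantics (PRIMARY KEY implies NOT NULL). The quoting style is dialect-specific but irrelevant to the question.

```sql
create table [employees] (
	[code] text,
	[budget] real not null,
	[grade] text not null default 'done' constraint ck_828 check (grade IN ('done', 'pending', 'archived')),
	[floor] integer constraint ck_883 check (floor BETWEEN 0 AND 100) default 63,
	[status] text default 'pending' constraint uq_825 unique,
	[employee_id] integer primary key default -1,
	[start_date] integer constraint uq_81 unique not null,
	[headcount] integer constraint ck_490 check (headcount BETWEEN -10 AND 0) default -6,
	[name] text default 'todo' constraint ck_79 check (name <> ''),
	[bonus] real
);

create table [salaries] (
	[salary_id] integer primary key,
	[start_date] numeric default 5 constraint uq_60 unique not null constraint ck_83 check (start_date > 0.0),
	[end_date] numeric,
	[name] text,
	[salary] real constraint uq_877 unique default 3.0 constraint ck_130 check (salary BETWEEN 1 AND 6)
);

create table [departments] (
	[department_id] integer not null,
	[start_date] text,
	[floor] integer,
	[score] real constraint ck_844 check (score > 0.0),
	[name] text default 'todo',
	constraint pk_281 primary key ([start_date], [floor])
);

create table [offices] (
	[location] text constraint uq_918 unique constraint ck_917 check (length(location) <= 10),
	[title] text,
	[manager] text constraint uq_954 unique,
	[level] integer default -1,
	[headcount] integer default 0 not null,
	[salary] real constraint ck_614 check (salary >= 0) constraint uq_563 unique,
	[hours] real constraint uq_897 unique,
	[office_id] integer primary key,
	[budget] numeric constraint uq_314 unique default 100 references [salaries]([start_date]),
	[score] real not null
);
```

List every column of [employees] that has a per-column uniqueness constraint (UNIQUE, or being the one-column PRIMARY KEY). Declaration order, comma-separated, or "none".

status, employee_id, start_date

- code: no UNIQUE or single-column PK constraint.
- budget: no UNIQUE or single-column PK constraint.
- grade: no UNIQUE or single-column PK constraint.
- floor: no UNIQUE or single-column PK constraint.
- status: declared UNIQUE → unique.
- employee_id: single-column PRIMARY KEY → unique.
- start_date: declared UNIQUE → unique.
- headcount: no UNIQUE or single-column PK constraint.
- name: no UNIQUE or single-column PK constraint.
- bonus: no UNIQUE or single-column PK constraint.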